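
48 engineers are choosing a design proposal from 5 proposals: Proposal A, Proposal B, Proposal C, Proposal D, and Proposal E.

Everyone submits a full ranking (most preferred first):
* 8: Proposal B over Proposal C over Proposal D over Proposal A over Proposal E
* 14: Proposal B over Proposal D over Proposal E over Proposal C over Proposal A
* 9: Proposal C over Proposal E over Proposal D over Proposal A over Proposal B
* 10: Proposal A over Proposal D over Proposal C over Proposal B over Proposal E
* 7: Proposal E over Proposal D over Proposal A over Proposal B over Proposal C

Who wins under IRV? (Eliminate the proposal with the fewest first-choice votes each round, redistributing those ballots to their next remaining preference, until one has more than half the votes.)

Round 1: Proposal A 10, Proposal B 22, Proposal C 9, Proposal D 0, Proposal E 7. Proposal D eliminated.
Round 2: Proposal A 10, Proposal B 22, Proposal C 9, Proposal E 7. Proposal E eliminated.
Round 3: Proposal A 17, Proposal B 22, Proposal C 9. Proposal C eliminated.
Round 4: Proposal A 26, Proposal B 22. Proposal A has a majority (≥25).

Proposal A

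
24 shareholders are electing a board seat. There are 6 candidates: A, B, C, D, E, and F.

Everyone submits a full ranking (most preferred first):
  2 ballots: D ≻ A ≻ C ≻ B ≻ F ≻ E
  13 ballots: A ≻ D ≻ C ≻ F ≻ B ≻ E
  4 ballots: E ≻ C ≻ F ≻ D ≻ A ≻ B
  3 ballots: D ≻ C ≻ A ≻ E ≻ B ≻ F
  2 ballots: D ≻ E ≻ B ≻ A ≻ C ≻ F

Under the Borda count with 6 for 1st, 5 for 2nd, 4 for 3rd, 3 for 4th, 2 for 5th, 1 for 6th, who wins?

D

A: 2×5 + 13×6 + 4×2 + 3×4 + 2×3 = 114
B: 2×3 + 13×2 + 4×1 + 3×2 + 2×4 = 50
C: 2×4 + 13×4 + 4×5 + 3×5 + 2×2 = 99
D: 2×6 + 13×5 + 4×3 + 3×6 + 2×6 = 119
E: 2×1 + 13×1 + 4×6 + 3×3 + 2×5 = 58
F: 2×2 + 13×3 + 4×4 + 3×1 + 2×1 = 64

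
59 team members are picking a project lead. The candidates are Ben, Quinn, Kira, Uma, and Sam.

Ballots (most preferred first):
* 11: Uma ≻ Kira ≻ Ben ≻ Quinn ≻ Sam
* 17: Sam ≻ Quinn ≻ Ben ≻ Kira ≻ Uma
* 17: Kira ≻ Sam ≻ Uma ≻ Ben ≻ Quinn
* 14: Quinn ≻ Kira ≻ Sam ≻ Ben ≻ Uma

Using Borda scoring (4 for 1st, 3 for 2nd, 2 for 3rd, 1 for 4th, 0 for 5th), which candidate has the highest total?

Kira

Ben: 11×2 + 17×2 + 17×1 + 14×1 = 87
Quinn: 11×1 + 17×3 + 17×0 + 14×4 = 118
Kira: 11×3 + 17×1 + 17×4 + 14×3 = 160
Uma: 11×4 + 17×0 + 17×2 + 14×0 = 78
Sam: 11×0 + 17×4 + 17×3 + 14×2 = 147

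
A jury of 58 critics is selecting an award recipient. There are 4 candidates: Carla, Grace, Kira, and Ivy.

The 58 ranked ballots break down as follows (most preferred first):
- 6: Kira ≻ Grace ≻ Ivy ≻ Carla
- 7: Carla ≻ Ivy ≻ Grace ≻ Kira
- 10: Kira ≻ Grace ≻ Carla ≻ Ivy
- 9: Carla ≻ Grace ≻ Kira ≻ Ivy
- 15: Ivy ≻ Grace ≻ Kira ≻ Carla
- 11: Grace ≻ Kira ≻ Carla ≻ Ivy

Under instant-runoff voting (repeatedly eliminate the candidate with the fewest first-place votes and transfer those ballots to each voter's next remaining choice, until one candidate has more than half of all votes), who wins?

Kira

Round 1: Carla 16, Grace 11, Kira 16, Ivy 15. Grace eliminated.
Round 2: Carla 16, Kira 27, Ivy 15. Ivy eliminated.
Round 3: Carla 16, Kira 42. Kira has a majority (≥30).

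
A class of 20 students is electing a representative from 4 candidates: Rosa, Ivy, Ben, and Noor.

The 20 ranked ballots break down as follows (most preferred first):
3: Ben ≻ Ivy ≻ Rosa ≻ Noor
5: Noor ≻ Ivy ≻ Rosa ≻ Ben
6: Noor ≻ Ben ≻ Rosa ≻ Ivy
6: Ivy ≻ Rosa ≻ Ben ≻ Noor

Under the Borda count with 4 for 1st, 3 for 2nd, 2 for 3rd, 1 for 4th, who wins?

Ivy

Rosa: 3×2 + 5×2 + 6×2 + 6×3 = 46
Ivy: 3×3 + 5×3 + 6×1 + 6×4 = 54
Ben: 3×4 + 5×1 + 6×3 + 6×2 = 47
Noor: 3×1 + 5×4 + 6×4 + 6×1 = 53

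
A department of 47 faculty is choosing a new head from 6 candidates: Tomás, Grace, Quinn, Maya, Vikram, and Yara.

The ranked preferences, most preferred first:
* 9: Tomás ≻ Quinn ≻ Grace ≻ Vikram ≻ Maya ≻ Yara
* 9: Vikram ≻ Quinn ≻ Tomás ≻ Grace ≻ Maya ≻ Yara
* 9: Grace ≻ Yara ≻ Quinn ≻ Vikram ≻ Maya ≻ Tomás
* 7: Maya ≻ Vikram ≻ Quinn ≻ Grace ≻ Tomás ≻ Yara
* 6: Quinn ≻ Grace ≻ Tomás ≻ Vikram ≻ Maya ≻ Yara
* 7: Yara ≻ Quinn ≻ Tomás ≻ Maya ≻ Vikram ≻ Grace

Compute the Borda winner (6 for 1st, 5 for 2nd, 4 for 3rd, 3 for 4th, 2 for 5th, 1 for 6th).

Quinn

Tomás: 9×6 + 9×4 + 9×1 + 7×2 + 6×4 + 7×4 = 165
Grace: 9×4 + 9×3 + 9×6 + 7×3 + 6×5 + 7×1 = 175
Quinn: 9×5 + 9×5 + 9×4 + 7×4 + 6×6 + 7×5 = 225
Maya: 9×2 + 9×2 + 9×2 + 7×6 + 6×2 + 7×3 = 129
Vikram: 9×3 + 9×6 + 9×3 + 7×5 + 6×3 + 7×2 = 175
Yara: 9×1 + 9×1 + 9×5 + 7×1 + 6×1 + 7×6 = 118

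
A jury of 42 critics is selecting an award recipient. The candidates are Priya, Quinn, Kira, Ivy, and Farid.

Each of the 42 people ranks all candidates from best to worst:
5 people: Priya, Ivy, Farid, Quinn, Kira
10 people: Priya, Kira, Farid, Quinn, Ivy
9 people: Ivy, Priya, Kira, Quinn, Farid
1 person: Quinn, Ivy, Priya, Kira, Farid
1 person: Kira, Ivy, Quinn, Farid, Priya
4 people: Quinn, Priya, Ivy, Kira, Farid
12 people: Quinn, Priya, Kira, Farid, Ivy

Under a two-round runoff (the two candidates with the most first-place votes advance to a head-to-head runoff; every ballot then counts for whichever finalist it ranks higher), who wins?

Priya

Round 1 first-place votes: Priya 15, Quinn 17, Kira 1, Ivy 9, Farid 0. Quinn and Priya advance.
Runoff: Quinn is ranked above Priya on 18 ballots, Priya above Quinn on 24.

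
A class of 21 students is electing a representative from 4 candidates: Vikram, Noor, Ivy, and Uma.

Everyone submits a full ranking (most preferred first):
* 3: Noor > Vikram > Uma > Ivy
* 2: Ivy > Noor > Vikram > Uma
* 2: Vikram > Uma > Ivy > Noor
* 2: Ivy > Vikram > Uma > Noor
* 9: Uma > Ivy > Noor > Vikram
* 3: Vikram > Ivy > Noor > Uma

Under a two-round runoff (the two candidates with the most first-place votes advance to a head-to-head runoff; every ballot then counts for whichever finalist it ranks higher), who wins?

Round 1 first-place votes: Vikram 5, Noor 3, Ivy 4, Uma 9. Uma and Vikram advance.
Runoff: Uma is ranked above Vikram on 9 ballots, Vikram above Uma on 12.

Vikram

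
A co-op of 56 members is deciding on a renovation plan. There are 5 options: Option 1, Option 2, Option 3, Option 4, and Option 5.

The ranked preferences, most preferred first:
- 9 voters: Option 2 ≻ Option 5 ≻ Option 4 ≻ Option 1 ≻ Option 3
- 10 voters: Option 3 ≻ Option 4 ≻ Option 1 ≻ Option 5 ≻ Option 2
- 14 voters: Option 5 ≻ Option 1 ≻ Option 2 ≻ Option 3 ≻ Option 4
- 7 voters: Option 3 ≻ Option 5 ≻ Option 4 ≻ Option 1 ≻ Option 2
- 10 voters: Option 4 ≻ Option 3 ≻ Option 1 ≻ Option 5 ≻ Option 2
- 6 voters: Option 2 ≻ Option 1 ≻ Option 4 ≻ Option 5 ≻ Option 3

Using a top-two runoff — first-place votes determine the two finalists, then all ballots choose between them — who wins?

Option 2

Round 1 first-place votes: Option 1 0, Option 2 15, Option 3 17, Option 4 10, Option 5 14. Option 3 and Option 2 advance.
Runoff: Option 3 is ranked above Option 2 on 27 ballots, Option 2 above Option 3 on 29.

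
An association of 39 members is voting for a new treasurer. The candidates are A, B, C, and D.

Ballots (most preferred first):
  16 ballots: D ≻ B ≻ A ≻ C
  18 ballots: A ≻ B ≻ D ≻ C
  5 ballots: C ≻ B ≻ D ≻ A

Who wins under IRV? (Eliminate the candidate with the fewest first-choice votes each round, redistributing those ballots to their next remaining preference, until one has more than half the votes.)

D

Round 1: A 18, B 0, C 5, D 16. B eliminated.
Round 2: A 18, C 5, D 16. C eliminated.
Round 3: A 18, D 21. D has a majority (≥20).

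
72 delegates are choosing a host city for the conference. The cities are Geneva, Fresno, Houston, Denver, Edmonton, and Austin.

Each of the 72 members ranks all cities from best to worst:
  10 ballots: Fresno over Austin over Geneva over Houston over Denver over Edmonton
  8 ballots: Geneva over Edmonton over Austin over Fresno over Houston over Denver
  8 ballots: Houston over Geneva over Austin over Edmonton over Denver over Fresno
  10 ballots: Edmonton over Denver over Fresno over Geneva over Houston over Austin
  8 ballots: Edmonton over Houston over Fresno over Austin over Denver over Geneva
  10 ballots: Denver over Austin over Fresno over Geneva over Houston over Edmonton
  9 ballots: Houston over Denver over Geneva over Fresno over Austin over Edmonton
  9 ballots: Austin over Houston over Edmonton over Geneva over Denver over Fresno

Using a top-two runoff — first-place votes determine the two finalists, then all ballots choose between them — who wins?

Round 1 first-place votes: Geneva 8, Fresno 10, Houston 17, Denver 10, Edmonton 18, Austin 9. Edmonton and Houston advance.
Runoff: Edmonton is ranked above Houston on 26 ballots, Houston above Edmonton on 46.

Houston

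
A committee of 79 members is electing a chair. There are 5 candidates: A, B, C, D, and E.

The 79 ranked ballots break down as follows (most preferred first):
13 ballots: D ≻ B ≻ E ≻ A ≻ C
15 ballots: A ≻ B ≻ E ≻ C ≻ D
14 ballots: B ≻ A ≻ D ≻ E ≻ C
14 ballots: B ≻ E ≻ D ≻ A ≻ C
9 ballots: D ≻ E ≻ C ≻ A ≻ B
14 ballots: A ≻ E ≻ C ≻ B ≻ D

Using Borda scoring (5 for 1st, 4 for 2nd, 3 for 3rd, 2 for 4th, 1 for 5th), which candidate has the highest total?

B

A: 13×2 + 15×5 + 14×4 + 14×2 + 9×2 + 14×5 = 273
B: 13×4 + 15×4 + 14×5 + 14×5 + 9×1 + 14×2 = 289
C: 13×1 + 15×2 + 14×1 + 14×1 + 9×3 + 14×3 = 140
D: 13×5 + 15×1 + 14×3 + 14×3 + 9×5 + 14×1 = 223
E: 13×3 + 15×3 + 14×2 + 14×4 + 9×4 + 14×4 = 260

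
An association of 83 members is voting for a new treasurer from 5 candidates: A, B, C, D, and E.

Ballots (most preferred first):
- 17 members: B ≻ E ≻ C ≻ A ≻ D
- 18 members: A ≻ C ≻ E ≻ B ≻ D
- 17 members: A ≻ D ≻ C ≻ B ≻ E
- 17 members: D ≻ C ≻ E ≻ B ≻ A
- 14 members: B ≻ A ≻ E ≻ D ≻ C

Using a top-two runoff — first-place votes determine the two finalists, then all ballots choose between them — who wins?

B

Round 1 first-place votes: A 35, B 31, C 0, D 17, E 0. A and B advance.
Runoff: A is ranked above B on 35 ballots, B above A on 48.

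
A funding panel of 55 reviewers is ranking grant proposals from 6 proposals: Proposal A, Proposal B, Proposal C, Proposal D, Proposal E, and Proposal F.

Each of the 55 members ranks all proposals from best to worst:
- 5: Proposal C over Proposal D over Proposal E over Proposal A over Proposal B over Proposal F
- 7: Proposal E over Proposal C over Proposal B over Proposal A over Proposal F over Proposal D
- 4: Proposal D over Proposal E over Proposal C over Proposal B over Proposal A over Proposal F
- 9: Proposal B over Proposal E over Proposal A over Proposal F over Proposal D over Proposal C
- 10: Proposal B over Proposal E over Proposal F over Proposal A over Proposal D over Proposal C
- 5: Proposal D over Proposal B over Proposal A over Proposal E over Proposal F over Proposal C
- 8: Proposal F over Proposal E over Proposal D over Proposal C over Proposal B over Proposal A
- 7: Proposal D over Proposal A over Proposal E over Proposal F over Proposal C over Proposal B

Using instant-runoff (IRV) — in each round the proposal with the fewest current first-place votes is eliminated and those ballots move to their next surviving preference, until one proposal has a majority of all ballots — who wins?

Proposal D

Round 1: Proposal A 0, Proposal B 19, Proposal C 5, Proposal D 16, Proposal E 7, Proposal F 8. Proposal A eliminated.
Round 2: Proposal B 19, Proposal C 5, Proposal D 16, Proposal E 7, Proposal F 8. Proposal C eliminated.
Round 3: Proposal B 19, Proposal D 21, Proposal E 7, Proposal F 8. Proposal E eliminated.
Round 4: Proposal B 26, Proposal D 21, Proposal F 8. Proposal F eliminated.
Round 5: Proposal B 26, Proposal D 29. Proposal D has a majority (≥28).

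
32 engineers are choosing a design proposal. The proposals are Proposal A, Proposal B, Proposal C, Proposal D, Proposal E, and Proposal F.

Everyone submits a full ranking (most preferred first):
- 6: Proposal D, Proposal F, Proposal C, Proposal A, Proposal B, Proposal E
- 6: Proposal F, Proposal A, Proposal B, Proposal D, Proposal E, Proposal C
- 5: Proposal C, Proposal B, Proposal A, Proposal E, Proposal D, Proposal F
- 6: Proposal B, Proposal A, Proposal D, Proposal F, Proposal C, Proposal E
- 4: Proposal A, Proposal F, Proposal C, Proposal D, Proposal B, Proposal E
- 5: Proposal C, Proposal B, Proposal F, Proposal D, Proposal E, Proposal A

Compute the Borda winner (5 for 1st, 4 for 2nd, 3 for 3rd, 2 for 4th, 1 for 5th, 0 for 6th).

Proposal A: 6×2 + 6×4 + 5×3 + 6×4 + 4×5 + 5×0 = 95
Proposal B: 6×1 + 6×3 + 5×4 + 6×5 + 4×1 + 5×4 = 98
Proposal C: 6×3 + 6×0 + 5×5 + 6×1 + 4×3 + 5×5 = 86
Proposal D: 6×5 + 6×2 + 5×1 + 6×3 + 4×2 + 5×2 = 83
Proposal E: 6×0 + 6×1 + 5×2 + 6×0 + 4×0 + 5×1 = 21
Proposal F: 6×4 + 6×5 + 5×0 + 6×2 + 4×4 + 5×3 = 97

Proposal B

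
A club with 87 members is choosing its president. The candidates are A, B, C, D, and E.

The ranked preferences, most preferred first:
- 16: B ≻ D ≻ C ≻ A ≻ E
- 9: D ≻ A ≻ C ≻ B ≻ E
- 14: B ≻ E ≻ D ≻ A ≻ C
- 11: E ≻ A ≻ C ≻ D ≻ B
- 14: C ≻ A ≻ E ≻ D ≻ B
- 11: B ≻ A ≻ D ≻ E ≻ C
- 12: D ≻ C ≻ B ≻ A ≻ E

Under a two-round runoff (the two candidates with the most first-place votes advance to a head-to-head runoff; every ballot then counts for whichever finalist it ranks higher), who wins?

D

Round 1 first-place votes: A 0, B 41, C 14, D 21, E 11. B and D advance.
Runoff: B is ranked above D on 41 ballots, D above B on 46.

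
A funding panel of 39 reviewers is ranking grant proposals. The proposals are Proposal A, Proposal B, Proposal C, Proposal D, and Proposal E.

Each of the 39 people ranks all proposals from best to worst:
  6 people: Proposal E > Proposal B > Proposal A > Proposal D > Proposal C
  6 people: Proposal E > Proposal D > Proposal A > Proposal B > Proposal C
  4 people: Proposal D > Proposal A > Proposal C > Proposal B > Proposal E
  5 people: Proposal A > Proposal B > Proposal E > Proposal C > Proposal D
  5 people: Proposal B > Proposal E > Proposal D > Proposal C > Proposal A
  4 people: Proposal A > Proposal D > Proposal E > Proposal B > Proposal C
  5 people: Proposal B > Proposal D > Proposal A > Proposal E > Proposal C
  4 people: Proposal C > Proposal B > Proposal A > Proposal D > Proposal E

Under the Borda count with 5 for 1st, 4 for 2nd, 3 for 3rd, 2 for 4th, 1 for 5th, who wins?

Proposal A: 6×3 + 6×3 + 4×4 + 5×5 + 5×1 + 4×5 + 5×3 + 4×3 = 129
Proposal B: 6×4 + 6×2 + 4×2 + 5×4 + 5×5 + 4×2 + 5×5 + 4×4 = 138
Proposal C: 6×1 + 6×1 + 4×3 + 5×2 + 5×2 + 4×1 + 5×1 + 4×5 = 73
Proposal D: 6×2 + 6×4 + 4×5 + 5×1 + 5×3 + 4×4 + 5×4 + 4×2 = 120
Proposal E: 6×5 + 6×5 + 4×1 + 5×3 + 5×4 + 4×3 + 5×2 + 4×1 = 125

Proposal B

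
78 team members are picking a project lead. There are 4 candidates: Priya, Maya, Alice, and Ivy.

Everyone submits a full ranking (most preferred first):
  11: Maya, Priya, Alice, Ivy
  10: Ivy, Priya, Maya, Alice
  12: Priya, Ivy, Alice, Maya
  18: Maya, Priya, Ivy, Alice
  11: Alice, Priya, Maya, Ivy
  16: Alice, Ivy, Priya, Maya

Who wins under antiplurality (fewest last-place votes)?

Priya

Last-place votes: Priya 0, Maya 28, Alice 28, Ivy 22.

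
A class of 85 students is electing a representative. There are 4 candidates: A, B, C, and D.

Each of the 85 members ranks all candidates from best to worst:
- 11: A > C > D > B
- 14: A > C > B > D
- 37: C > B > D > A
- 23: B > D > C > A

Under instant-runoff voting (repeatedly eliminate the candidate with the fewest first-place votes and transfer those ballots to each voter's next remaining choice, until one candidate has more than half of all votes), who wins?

C

Round 1: A 25, B 23, C 37, D 0. D eliminated.
Round 2: A 25, B 23, C 37. B eliminated.
Round 3: A 25, C 60. C has a majority (≥43).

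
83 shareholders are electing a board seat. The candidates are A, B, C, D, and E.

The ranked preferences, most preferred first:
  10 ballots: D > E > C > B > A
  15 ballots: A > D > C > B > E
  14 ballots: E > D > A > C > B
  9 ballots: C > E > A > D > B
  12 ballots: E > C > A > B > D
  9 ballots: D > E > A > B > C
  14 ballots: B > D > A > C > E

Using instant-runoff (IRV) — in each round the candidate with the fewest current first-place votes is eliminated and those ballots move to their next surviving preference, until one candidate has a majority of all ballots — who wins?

Round 1: A 15, B 14, C 9, D 19, E 26. C eliminated.
Round 2: A 15, B 14, D 19, E 35. B eliminated.
Round 3: A 15, D 33, E 35. A eliminated.
Round 4: D 48, E 35. D has a majority (≥42).

D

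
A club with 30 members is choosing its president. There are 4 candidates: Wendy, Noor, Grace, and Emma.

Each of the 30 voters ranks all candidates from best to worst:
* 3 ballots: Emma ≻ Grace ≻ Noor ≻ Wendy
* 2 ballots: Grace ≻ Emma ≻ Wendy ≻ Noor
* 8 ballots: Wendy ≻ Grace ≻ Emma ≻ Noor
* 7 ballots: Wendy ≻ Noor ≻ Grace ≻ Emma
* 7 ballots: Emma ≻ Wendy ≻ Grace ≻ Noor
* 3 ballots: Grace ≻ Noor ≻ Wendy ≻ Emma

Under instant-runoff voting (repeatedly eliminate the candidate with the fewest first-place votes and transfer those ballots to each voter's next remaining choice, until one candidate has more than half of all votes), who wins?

Round 1: Wendy 15, Noor 0, Grace 5, Emma 10. Noor eliminated.
Round 2: Wendy 15, Grace 5, Emma 10. Grace eliminated.
Round 3: Wendy 18, Emma 12. Wendy has a majority (≥16).

Wendy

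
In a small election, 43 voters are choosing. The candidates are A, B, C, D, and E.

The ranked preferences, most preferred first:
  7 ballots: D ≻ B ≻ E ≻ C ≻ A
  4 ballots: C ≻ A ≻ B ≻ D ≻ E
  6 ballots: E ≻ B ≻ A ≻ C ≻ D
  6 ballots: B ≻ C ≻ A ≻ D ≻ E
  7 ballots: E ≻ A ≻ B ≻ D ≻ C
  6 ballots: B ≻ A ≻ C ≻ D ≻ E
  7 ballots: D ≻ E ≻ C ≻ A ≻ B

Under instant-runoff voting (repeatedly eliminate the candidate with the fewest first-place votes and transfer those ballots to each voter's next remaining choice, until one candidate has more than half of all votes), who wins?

Round 1: A 0, B 12, C 4, D 14, E 13. A eliminated.
Round 2: B 12, C 4, D 14, E 13. C eliminated.
Round 3: B 16, D 14, E 13. E eliminated.
Round 4: B 29, D 14. B has a majority (≥22).

B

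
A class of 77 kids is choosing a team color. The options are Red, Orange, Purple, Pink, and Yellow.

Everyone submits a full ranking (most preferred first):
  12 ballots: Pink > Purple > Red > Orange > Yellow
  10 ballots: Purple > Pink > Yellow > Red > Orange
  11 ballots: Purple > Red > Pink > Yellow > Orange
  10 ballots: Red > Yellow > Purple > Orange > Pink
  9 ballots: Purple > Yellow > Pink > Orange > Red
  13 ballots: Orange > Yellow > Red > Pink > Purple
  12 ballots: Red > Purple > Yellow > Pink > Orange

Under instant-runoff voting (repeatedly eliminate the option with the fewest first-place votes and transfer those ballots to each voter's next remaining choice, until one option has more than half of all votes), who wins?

Purple

Round 1: Red 22, Orange 13, Purple 30, Pink 12, Yellow 0. Yellow eliminated.
Round 2: Red 22, Orange 13, Purple 30, Pink 12. Pink eliminated.
Round 3: Red 22, Orange 13, Purple 42. Purple has a majority (≥39).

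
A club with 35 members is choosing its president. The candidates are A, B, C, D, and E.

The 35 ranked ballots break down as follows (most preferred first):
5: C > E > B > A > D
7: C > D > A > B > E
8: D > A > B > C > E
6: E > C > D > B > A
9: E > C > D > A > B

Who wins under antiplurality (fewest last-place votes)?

Last-place votes: A 6, B 9, C 0, D 5, E 15.

C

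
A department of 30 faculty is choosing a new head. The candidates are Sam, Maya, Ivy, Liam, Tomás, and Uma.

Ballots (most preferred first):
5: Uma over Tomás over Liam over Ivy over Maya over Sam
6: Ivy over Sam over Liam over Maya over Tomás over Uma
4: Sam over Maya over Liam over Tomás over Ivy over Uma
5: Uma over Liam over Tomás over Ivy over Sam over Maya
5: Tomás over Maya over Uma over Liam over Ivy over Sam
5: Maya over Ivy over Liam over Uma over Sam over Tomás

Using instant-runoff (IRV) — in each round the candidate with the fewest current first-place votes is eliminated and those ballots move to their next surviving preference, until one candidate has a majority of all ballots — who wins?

Round 1: Sam 4, Maya 5, Ivy 6, Liam 0, Tomás 5, Uma 10. Liam eliminated.
Round 2: Sam 4, Maya 5, Ivy 6, Tomás 5, Uma 10. Sam eliminated.
Round 3: Maya 9, Ivy 6, Tomás 5, Uma 10. Tomás eliminated.
Round 4: Maya 14, Ivy 6, Uma 10. Ivy eliminated.
Round 5: Maya 20, Uma 10. Maya has a majority (≥16).

Maya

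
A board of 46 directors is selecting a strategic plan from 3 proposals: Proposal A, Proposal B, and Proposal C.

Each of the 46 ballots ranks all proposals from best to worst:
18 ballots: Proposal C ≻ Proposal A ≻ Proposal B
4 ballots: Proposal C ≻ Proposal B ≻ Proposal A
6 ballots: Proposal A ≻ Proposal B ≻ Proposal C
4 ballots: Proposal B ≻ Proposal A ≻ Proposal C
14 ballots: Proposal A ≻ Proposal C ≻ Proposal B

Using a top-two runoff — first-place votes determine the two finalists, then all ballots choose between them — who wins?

Round 1 first-place votes: Proposal A 20, Proposal B 4, Proposal C 22. Proposal C and Proposal A advance.
Runoff: Proposal C is ranked above Proposal A on 22 ballots, Proposal A above Proposal C on 24.

Proposal A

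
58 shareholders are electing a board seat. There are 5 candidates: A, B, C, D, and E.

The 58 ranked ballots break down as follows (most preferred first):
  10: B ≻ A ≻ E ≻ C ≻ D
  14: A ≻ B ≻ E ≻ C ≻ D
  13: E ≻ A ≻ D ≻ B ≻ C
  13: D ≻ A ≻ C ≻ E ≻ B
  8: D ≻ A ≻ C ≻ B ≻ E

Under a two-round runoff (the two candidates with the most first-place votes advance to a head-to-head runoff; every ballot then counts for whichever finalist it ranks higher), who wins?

A

Round 1 first-place votes: A 14, B 10, C 0, D 21, E 13. D and A advance.
Runoff: D is ranked above A on 21 ballots, A above D on 37.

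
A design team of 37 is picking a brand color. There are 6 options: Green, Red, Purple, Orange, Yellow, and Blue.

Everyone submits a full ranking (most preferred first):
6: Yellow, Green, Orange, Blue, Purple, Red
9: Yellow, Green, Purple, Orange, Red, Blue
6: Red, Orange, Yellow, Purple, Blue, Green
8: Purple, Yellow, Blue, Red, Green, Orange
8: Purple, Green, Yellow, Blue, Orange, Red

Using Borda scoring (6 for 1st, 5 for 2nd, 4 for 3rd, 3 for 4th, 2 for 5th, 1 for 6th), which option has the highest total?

Green: 6×5 + 9×5 + 6×1 + 8×2 + 8×5 = 137
Red: 6×1 + 9×2 + 6×6 + 8×3 + 8×1 = 92
Purple: 6×2 + 9×4 + 6×3 + 8×6 + 8×6 = 162
Orange: 6×4 + 9×3 + 6×5 + 8×1 + 8×2 = 105
Yellow: 6×6 + 9×6 + 6×4 + 8×5 + 8×4 = 186
Blue: 6×3 + 9×1 + 6×2 + 8×4 + 8×3 = 95

Yellow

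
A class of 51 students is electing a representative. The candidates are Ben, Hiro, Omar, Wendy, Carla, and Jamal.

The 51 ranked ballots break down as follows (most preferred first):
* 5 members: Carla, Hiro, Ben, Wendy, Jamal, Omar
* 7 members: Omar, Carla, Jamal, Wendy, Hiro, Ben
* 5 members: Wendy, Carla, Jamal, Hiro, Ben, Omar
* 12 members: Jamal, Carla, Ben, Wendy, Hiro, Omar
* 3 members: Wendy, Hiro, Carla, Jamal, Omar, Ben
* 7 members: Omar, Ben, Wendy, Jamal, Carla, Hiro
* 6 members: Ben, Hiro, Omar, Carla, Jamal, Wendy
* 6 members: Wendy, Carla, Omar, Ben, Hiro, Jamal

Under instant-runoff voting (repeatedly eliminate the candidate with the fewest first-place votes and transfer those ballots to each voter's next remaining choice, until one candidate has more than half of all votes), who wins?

Round 1: Ben 6, Hiro 0, Omar 14, Wendy 14, Carla 5, Jamal 12. Hiro eliminated.
Round 2: Ben 6, Omar 14, Wendy 14, Carla 5, Jamal 12. Carla eliminated.
Round 3: Ben 11, Omar 14, Wendy 14, Jamal 12. Ben eliminated.
Round 4: Omar 20, Wendy 19, Jamal 12. Jamal eliminated.
Round 5: Omar 20, Wendy 31. Wendy has a majority (≥26).

Wendy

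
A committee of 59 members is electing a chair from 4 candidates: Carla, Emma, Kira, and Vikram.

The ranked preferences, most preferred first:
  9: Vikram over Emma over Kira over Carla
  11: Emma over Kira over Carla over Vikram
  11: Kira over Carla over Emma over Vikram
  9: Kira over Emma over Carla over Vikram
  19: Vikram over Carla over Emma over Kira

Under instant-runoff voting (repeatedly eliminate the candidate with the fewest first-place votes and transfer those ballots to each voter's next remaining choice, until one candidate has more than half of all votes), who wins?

Round 1: Carla 0, Emma 11, Kira 20, Vikram 28. Carla eliminated.
Round 2: Emma 11, Kira 20, Vikram 28. Emma eliminated.
Round 3: Kira 31, Vikram 28. Kira has a majority (≥30).

Kira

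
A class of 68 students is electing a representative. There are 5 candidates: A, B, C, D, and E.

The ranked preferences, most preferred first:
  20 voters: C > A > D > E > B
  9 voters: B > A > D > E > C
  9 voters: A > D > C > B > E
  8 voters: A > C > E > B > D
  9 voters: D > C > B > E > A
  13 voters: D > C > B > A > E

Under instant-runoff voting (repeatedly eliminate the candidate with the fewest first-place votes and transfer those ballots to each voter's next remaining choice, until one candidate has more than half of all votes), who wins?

Round 1: A 17, B 9, C 20, D 22, E 0. E eliminated.
Round 2: A 17, B 9, C 20, D 22. B eliminated.
Round 3: A 26, C 20, D 22. C eliminated.
Round 4: A 46, D 22. A has a majority (≥35).

A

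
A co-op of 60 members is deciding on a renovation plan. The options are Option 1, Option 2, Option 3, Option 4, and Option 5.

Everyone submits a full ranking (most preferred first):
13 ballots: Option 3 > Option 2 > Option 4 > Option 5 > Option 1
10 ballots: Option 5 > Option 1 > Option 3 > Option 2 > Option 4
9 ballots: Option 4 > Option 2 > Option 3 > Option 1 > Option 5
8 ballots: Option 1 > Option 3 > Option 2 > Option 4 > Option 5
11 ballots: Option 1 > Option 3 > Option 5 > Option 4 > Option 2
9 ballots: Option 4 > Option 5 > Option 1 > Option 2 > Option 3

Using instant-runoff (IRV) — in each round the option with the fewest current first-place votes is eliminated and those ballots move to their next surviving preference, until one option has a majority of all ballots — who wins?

Round 1: Option 1 19, Option 2 0, Option 3 13, Option 4 18, Option 5 10. Option 2 eliminated.
Round 2: Option 1 19, Option 3 13, Option 4 18, Option 5 10. Option 5 eliminated.
Round 3: Option 1 29, Option 3 13, Option 4 18. Option 3 eliminated.
Round 4: Option 1 29, Option 4 31. Option 4 has a majority (≥31).

Option 4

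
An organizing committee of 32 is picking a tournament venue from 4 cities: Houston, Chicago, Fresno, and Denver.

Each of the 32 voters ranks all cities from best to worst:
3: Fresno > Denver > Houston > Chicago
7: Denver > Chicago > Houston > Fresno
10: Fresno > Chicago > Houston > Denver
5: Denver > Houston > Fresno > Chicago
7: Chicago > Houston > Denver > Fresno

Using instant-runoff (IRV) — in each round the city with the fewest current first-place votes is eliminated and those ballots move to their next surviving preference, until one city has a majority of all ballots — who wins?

Denver

Round 1: Houston 0, Chicago 7, Fresno 13, Denver 12. Houston eliminated.
Round 2: Chicago 7, Fresno 13, Denver 12. Chicago eliminated.
Round 3: Fresno 13, Denver 19. Denver has a majority (≥17).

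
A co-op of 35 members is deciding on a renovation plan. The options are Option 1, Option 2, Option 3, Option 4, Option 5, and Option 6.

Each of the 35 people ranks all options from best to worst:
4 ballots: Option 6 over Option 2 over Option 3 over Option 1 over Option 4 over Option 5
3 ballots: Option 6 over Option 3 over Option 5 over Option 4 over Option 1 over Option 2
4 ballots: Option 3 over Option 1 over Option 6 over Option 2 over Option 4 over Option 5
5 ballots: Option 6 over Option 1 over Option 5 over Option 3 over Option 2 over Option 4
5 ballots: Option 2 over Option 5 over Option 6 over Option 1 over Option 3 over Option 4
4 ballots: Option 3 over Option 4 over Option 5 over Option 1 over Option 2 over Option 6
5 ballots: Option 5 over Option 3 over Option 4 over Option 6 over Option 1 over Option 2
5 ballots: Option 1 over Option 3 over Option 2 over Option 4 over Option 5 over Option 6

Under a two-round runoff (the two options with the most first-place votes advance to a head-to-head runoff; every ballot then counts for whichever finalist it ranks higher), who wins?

Round 1 first-place votes: Option 1 5, Option 2 5, Option 3 8, Option 4 0, Option 5 5, Option 6 12. Option 6 and Option 3 advance.
Runoff: Option 6 is ranked above Option 3 on 17 ballots, Option 3 above Option 6 on 18.

Option 3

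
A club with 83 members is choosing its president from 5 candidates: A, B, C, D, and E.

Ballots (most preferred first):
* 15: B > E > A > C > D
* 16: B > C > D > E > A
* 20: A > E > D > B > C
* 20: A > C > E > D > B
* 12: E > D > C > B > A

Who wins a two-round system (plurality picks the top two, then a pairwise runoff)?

B

Round 1 first-place votes: A 40, B 31, C 0, D 0, E 12. A and B advance.
Runoff: A is ranked above B on 40 ballots, B above A on 43.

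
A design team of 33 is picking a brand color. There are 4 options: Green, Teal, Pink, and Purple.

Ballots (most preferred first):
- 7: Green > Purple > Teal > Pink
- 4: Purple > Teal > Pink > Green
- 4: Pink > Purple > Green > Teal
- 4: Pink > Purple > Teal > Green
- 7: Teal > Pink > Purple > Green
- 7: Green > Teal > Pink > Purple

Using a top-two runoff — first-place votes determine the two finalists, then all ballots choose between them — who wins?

Pink

Round 1 first-place votes: Green 14, Teal 7, Pink 8, Purple 4. Green and Pink advance.
Runoff: Green is ranked above Pink on 14 ballots, Pink above Green on 19.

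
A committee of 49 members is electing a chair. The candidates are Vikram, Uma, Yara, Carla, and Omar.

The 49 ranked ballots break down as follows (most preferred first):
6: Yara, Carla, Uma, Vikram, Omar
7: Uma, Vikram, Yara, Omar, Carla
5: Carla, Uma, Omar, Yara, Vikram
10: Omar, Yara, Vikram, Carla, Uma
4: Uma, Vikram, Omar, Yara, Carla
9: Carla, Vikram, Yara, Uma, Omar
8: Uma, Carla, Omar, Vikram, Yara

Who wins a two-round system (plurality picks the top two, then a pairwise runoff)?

Carla

Round 1 first-place votes: Vikram 0, Uma 19, Yara 6, Carla 14, Omar 10. Uma and Carla advance.
Runoff: Uma is ranked above Carla on 19 ballots, Carla above Uma on 30.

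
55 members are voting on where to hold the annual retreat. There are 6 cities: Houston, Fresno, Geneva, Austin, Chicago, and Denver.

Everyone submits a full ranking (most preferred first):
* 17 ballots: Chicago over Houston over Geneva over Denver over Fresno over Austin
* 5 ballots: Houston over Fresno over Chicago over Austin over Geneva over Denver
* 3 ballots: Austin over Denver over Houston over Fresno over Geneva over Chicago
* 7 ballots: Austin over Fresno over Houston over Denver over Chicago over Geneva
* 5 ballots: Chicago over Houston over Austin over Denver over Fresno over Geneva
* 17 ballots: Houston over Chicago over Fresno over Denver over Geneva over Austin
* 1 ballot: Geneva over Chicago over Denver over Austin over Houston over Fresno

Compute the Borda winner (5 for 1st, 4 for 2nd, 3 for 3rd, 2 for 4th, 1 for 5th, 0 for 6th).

Houston

Houston: 17×4 + 5×5 + 3×3 + 7×3 + 5×4 + 17×5 + 1×1 = 229
Fresno: 17×1 + 5×4 + 3×2 + 7×4 + 5×1 + 17×3 + 1×0 = 127
Geneva: 17×3 + 5×1 + 3×1 + 7×0 + 5×0 + 17×1 + 1×5 = 81
Austin: 17×0 + 5×2 + 3×5 + 7×5 + 5×3 + 17×0 + 1×2 = 77
Chicago: 17×5 + 5×3 + 3×0 + 7×1 + 5×5 + 17×4 + 1×4 = 204
Denver: 17×2 + 5×0 + 3×4 + 7×2 + 5×2 + 17×2 + 1×3 = 107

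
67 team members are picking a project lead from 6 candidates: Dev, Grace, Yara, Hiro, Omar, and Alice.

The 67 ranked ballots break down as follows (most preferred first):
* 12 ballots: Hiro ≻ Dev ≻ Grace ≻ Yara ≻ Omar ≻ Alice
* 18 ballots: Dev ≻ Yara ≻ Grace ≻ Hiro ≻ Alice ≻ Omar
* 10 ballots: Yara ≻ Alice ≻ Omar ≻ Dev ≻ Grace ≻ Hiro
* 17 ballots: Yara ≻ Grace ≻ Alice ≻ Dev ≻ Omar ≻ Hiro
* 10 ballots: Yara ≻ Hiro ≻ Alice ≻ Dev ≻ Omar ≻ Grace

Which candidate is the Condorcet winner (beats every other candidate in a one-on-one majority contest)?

Yara

Yara vs Dev: 37–30
Yara vs Grace: 55–12
Yara vs Hiro: 55–12
Yara vs Omar: 67–0
Yara vs Alice: 67–0
Yara beats every other candidate.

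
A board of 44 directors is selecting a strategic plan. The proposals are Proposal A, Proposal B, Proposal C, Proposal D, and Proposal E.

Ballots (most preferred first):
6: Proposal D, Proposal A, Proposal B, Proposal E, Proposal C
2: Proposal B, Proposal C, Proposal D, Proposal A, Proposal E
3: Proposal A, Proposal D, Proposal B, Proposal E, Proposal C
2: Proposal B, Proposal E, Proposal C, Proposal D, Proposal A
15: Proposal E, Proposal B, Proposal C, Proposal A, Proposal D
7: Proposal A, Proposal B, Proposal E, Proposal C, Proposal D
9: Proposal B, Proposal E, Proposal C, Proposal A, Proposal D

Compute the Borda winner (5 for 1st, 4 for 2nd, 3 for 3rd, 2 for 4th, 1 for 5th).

Proposal A: 6×4 + 2×2 + 3×5 + 2×1 + 15×2 + 7×5 + 9×2 = 128
Proposal B: 6×3 + 2×5 + 3×3 + 2×5 + 15×4 + 7×4 + 9×5 = 180
Proposal C: 6×1 + 2×4 + 3×1 + 2×3 + 15×3 + 7×2 + 9×3 = 109
Proposal D: 6×5 + 2×3 + 3×4 + 2×2 + 15×1 + 7×1 + 9×1 = 83
Proposal E: 6×2 + 2×1 + 3×2 + 2×4 + 15×5 + 7×3 + 9×4 = 160

Proposal B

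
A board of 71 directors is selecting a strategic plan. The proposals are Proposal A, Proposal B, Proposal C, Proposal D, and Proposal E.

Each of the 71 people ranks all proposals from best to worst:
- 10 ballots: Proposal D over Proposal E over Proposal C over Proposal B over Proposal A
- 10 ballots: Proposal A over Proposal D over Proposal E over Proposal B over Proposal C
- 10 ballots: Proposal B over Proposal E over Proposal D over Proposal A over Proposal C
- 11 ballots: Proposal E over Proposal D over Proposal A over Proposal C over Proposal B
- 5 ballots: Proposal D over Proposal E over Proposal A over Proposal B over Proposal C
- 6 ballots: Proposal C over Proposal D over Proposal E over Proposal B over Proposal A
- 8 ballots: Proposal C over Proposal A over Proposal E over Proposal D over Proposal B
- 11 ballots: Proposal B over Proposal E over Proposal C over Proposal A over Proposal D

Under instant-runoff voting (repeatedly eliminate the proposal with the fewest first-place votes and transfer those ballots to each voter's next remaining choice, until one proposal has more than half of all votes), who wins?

Round 1: Proposal A 10, Proposal B 21, Proposal C 14, Proposal D 15, Proposal E 11. Proposal A eliminated.
Round 2: Proposal B 21, Proposal C 14, Proposal D 25, Proposal E 11. Proposal E eliminated.
Round 3: Proposal B 21, Proposal C 14, Proposal D 36. Proposal D has a majority (≥36).

Proposal D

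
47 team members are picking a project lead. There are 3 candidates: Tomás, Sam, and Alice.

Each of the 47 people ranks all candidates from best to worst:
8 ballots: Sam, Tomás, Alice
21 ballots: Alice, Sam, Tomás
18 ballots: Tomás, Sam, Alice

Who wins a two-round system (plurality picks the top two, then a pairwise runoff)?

Tomás

Round 1 first-place votes: Tomás 18, Sam 8, Alice 21. Alice and Tomás advance.
Runoff: Alice is ranked above Tomás on 21 ballots, Tomás above Alice on 26.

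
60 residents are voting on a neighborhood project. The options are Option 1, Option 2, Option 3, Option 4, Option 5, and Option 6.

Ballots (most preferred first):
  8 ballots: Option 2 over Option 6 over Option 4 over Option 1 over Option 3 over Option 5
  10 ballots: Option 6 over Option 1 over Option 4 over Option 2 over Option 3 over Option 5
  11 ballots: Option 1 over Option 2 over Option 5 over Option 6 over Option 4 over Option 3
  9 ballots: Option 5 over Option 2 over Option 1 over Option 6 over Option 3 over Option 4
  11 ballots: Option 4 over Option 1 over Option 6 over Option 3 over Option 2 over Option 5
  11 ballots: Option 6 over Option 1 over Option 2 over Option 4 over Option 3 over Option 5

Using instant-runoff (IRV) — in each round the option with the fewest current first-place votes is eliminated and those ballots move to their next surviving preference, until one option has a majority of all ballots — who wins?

Option 1

Round 1: Option 1 11, Option 2 8, Option 3 0, Option 4 11, Option 5 9, Option 6 21. Option 3 eliminated.
Round 2: Option 1 11, Option 2 8, Option 4 11, Option 5 9, Option 6 21. Option 2 eliminated.
Round 3: Option 1 11, Option 4 11, Option 5 9, Option 6 29. Option 5 eliminated.
Round 4: Option 1 20, Option 4 11, Option 6 29. Option 4 eliminated.
Round 5: Option 1 31, Option 6 29. Option 1 has a majority (≥31).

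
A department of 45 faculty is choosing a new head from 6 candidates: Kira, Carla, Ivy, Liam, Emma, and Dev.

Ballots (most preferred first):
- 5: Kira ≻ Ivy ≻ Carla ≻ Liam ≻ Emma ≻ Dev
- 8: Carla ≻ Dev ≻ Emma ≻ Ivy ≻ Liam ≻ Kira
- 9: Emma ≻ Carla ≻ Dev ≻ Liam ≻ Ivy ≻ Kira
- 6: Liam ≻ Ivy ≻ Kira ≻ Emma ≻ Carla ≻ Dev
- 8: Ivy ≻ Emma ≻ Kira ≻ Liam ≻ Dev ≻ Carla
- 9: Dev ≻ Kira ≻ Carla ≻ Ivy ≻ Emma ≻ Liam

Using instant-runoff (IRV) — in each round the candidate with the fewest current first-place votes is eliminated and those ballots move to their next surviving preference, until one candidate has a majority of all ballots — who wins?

Dev

Round 1: Kira 5, Carla 8, Ivy 8, Liam 6, Emma 9, Dev 9. Kira eliminated.
Round 2: Carla 8, Ivy 13, Liam 6, Emma 9, Dev 9. Liam eliminated.
Round 3: Carla 8, Ivy 19, Emma 9, Dev 9. Carla eliminated.
Round 4: Ivy 19, Emma 9, Dev 17. Emma eliminated.
Round 5: Ivy 19, Dev 26. Dev has a majority (≥23).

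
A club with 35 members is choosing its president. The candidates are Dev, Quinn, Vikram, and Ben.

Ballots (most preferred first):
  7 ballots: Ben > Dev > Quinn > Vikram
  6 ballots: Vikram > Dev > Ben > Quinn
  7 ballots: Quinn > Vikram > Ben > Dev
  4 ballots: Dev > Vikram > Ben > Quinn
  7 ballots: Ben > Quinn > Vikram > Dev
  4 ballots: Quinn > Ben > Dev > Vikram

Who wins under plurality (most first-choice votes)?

Ben

First-place votes: Dev 4, Quinn 11, Vikram 6, Ben 14.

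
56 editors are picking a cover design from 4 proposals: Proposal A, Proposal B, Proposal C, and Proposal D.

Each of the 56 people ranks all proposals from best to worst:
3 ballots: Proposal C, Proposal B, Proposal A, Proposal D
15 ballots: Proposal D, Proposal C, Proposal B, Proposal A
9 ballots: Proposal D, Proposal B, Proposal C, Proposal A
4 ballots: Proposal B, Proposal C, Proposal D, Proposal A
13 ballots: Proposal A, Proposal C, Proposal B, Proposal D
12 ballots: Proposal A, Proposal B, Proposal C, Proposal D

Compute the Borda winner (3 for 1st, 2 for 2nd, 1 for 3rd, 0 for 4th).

Proposal C

Proposal A: 3×1 + 15×0 + 9×0 + 4×0 + 13×3 + 12×3 = 78
Proposal B: 3×2 + 15×1 + 9×2 + 4×3 + 13×1 + 12×2 = 88
Proposal C: 3×3 + 15×2 + 9×1 + 4×2 + 13×2 + 12×1 = 94
Proposal D: 3×0 + 15×3 + 9×3 + 4×1 + 13×0 + 12×0 = 76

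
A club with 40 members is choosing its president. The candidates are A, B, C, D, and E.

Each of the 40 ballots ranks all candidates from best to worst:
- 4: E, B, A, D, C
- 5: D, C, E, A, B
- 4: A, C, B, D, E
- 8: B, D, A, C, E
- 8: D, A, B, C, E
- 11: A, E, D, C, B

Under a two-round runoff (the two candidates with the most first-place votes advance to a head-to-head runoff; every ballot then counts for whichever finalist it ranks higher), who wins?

D

Round 1 first-place votes: A 15, B 8, C 0, D 13, E 4. A and D advance.
Runoff: A is ranked above D on 19 ballots, D above A on 21.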